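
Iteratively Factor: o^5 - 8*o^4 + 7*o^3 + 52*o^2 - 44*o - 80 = (o - 2)*(o^4 - 6*o^3 - 5*o^2 + 42*o + 40) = (o - 4)*(o - 2)*(o^3 - 2*o^2 - 13*o - 10) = (o - 4)*(o - 2)*(o + 2)*(o^2 - 4*o - 5) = (o - 5)*(o - 4)*(o - 2)*(o + 2)*(o + 1)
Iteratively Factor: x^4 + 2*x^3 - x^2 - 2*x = (x + 2)*(x^3 - x) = (x - 1)*(x + 2)*(x^2 + x) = (x - 1)*(x + 1)*(x + 2)*(x)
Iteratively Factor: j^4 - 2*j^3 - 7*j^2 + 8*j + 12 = (j + 2)*(j^3 - 4*j^2 + j + 6) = (j + 1)*(j + 2)*(j^2 - 5*j + 6) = (j - 2)*(j + 1)*(j + 2)*(j - 3)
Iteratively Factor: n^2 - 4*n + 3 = (n - 1)*(n - 3)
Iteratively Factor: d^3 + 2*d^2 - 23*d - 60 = (d + 4)*(d^2 - 2*d - 15) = (d - 5)*(d + 4)*(d + 3)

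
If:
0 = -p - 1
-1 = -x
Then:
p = -1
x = 1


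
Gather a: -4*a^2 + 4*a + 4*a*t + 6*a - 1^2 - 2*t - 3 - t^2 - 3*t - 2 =-4*a^2 + a*(4*t + 10) - t^2 - 5*t - 6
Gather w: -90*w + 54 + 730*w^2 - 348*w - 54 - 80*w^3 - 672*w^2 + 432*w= -80*w^3 + 58*w^2 - 6*w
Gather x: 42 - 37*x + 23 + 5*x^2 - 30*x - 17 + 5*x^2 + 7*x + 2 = 10*x^2 - 60*x + 50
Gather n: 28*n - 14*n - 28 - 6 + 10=14*n - 24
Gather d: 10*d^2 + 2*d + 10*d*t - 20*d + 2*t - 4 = 10*d^2 + d*(10*t - 18) + 2*t - 4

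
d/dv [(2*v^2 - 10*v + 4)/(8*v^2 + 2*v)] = (21*v^2 - 16*v - 2)/(v^2*(16*v^2 + 8*v + 1))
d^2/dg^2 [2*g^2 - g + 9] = 4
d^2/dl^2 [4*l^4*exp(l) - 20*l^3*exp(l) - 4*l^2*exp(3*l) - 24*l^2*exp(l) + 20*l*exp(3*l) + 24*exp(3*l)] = 4*(l^4 + 3*l^3 - 9*l^2*exp(2*l) - 24*l^2 + 33*l*exp(2*l) - 54*l + 82*exp(2*l) - 12)*exp(l)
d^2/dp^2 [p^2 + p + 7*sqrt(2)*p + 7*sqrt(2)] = 2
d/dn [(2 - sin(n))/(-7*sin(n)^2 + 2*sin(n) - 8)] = (-7*sin(n)^2 + 28*sin(n) + 4)*cos(n)/(7*sin(n)^2 - 2*sin(n) + 8)^2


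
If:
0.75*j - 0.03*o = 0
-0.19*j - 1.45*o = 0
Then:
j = 0.00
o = 0.00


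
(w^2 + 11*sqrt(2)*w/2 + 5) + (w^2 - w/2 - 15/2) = 2*w^2 - w/2 + 11*sqrt(2)*w/2 - 5/2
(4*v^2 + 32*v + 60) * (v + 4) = 4*v^3 + 48*v^2 + 188*v + 240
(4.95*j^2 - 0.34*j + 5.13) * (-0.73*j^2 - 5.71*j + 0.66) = -3.6135*j^4 - 28.0163*j^3 + 1.4635*j^2 - 29.5167*j + 3.3858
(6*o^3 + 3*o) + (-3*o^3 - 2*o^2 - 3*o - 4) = 3*o^3 - 2*o^2 - 4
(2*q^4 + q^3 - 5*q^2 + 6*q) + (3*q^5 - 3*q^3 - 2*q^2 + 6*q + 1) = 3*q^5 + 2*q^4 - 2*q^3 - 7*q^2 + 12*q + 1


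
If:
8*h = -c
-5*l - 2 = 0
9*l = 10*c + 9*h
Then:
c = -144/355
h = 18/355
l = -2/5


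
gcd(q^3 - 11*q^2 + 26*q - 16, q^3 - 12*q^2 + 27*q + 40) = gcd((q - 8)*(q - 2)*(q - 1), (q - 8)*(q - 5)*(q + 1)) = q - 8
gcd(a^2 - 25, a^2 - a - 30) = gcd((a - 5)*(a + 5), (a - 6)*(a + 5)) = a + 5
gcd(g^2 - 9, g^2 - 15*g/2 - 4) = 1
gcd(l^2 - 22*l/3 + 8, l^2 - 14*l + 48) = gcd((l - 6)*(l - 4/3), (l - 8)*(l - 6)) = l - 6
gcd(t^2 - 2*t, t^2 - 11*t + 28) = 1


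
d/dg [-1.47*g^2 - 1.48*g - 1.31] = -2.94*g - 1.48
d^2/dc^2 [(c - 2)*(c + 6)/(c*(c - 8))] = 24*(c^3 - 3*c^2 + 24*c - 64)/(c^3*(c^3 - 24*c^2 + 192*c - 512))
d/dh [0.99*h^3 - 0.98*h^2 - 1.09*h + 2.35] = 2.97*h^2 - 1.96*h - 1.09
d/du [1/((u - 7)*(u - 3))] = 2*(5 - u)/(u^4 - 20*u^3 + 142*u^2 - 420*u + 441)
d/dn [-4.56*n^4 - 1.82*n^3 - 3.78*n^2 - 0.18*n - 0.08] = -18.24*n^3 - 5.46*n^2 - 7.56*n - 0.18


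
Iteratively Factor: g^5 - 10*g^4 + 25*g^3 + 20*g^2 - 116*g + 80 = (g - 2)*(g^4 - 8*g^3 + 9*g^2 + 38*g - 40) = (g - 2)*(g + 2)*(g^3 - 10*g^2 + 29*g - 20) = (g - 5)*(g - 2)*(g + 2)*(g^2 - 5*g + 4) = (g - 5)*(g - 4)*(g - 2)*(g + 2)*(g - 1)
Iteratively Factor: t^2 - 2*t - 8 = (t - 4)*(t + 2)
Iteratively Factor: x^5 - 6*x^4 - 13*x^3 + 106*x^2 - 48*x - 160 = (x + 1)*(x^4 - 7*x^3 - 6*x^2 + 112*x - 160) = (x + 1)*(x + 4)*(x^3 - 11*x^2 + 38*x - 40) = (x - 2)*(x + 1)*(x + 4)*(x^2 - 9*x + 20) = (x - 4)*(x - 2)*(x + 1)*(x + 4)*(x - 5)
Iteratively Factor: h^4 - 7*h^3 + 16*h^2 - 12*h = (h - 2)*(h^3 - 5*h^2 + 6*h) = h*(h - 2)*(h^2 - 5*h + 6) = h*(h - 3)*(h - 2)*(h - 2)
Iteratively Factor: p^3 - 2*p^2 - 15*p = (p + 3)*(p^2 - 5*p) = p*(p + 3)*(p - 5)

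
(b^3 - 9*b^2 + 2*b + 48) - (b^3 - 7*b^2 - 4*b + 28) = -2*b^2 + 6*b + 20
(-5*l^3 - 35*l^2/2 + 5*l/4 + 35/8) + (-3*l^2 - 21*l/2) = -5*l^3 - 41*l^2/2 - 37*l/4 + 35/8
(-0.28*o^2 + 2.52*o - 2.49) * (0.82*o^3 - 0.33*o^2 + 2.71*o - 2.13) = -0.2296*o^5 + 2.1588*o^4 - 3.6322*o^3 + 8.2473*o^2 - 12.1155*o + 5.3037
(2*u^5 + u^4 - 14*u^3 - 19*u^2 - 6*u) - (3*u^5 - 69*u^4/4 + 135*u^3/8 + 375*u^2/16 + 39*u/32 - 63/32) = -u^5 + 73*u^4/4 - 247*u^3/8 - 679*u^2/16 - 231*u/32 + 63/32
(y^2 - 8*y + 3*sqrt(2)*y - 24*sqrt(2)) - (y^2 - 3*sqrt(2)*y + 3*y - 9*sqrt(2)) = -11*y + 6*sqrt(2)*y - 15*sqrt(2)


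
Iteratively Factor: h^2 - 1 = (h - 1)*(h + 1)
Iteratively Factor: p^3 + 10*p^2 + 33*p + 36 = (p + 3)*(p^2 + 7*p + 12) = (p + 3)*(p + 4)*(p + 3)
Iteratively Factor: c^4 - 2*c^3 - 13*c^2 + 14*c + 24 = (c - 2)*(c^3 - 13*c - 12) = (c - 2)*(c + 1)*(c^2 - c - 12) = (c - 2)*(c + 1)*(c + 3)*(c - 4)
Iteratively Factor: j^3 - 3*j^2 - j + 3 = (j - 3)*(j^2 - 1) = (j - 3)*(j + 1)*(j - 1)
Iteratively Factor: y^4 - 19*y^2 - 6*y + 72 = (y - 4)*(y^3 + 4*y^2 - 3*y - 18) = (y - 4)*(y + 3)*(y^2 + y - 6) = (y - 4)*(y + 3)^2*(y - 2)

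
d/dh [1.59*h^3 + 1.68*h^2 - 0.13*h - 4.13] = 4.77*h^2 + 3.36*h - 0.13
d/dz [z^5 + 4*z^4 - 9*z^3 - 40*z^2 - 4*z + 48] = 5*z^4 + 16*z^3 - 27*z^2 - 80*z - 4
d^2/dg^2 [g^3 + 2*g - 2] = 6*g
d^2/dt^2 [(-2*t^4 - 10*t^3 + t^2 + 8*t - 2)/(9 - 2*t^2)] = 2*(8*t^6 - 108*t^4 + 148*t^3 + 942*t^2 + 1998*t - 45)/(8*t^6 - 108*t^4 + 486*t^2 - 729)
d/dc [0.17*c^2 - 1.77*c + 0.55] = 0.34*c - 1.77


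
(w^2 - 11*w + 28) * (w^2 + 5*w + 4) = w^4 - 6*w^3 - 23*w^2 + 96*w + 112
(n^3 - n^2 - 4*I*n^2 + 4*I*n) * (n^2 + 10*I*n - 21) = n^5 - n^4 + 6*I*n^4 + 19*n^3 - 6*I*n^3 - 19*n^2 + 84*I*n^2 - 84*I*n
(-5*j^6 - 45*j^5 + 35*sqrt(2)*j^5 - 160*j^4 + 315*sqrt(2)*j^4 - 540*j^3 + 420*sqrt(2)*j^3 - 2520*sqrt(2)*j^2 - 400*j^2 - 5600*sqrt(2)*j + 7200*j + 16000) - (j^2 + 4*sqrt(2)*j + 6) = -5*j^6 - 45*j^5 + 35*sqrt(2)*j^5 - 160*j^4 + 315*sqrt(2)*j^4 - 540*j^3 + 420*sqrt(2)*j^3 - 2520*sqrt(2)*j^2 - 401*j^2 - 5604*sqrt(2)*j + 7200*j + 15994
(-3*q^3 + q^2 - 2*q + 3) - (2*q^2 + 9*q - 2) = -3*q^3 - q^2 - 11*q + 5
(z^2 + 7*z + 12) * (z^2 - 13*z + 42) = z^4 - 6*z^3 - 37*z^2 + 138*z + 504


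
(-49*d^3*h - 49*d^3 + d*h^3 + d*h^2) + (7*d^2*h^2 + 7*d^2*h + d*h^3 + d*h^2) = -49*d^3*h - 49*d^3 + 7*d^2*h^2 + 7*d^2*h + 2*d*h^3 + 2*d*h^2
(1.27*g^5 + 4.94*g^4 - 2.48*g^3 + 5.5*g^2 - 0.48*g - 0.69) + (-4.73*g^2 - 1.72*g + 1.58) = 1.27*g^5 + 4.94*g^4 - 2.48*g^3 + 0.77*g^2 - 2.2*g + 0.89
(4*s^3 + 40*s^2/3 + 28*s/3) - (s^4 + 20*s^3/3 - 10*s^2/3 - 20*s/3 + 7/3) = -s^4 - 8*s^3/3 + 50*s^2/3 + 16*s - 7/3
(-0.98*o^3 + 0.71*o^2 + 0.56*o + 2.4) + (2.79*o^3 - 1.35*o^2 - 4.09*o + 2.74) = 1.81*o^3 - 0.64*o^2 - 3.53*o + 5.14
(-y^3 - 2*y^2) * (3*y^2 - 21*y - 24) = -3*y^5 + 15*y^4 + 66*y^3 + 48*y^2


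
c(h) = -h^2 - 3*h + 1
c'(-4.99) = 6.98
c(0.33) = -0.10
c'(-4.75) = 6.50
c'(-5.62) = 8.24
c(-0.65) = 2.53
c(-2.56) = 2.13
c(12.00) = -179.00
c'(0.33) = -3.66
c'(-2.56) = 2.12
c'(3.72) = -10.44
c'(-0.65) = -1.70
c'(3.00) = -9.00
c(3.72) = -24.00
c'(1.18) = -5.36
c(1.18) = -3.93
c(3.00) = -17.00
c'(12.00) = -27.00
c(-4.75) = -7.31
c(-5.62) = -13.72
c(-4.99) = -8.93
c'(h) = -2*h - 3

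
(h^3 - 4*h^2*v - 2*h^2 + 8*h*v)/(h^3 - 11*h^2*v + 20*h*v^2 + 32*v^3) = h*(2 - h)/(-h^2 + 7*h*v + 8*v^2)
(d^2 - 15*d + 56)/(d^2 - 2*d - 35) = (d - 8)/(d + 5)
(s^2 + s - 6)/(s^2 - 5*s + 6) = (s + 3)/(s - 3)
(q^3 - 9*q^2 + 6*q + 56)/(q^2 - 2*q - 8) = q - 7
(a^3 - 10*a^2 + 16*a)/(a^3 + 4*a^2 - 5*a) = (a^2 - 10*a + 16)/(a^2 + 4*a - 5)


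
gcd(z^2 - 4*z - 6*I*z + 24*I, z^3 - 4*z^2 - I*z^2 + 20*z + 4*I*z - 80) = z - 4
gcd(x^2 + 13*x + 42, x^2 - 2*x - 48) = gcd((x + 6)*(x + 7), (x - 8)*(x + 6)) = x + 6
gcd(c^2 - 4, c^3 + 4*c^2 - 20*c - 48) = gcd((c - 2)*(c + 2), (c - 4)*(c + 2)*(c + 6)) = c + 2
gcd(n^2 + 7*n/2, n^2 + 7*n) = n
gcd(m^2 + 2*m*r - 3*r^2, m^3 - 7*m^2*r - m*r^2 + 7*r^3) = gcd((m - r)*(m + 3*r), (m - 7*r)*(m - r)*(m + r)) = -m + r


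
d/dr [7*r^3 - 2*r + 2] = 21*r^2 - 2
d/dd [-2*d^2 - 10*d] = -4*d - 10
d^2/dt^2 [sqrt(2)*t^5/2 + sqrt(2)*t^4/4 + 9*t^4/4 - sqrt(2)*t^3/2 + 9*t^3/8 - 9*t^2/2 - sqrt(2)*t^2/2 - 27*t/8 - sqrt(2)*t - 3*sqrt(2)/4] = 10*sqrt(2)*t^3 + 3*sqrt(2)*t^2 + 27*t^2 - 3*sqrt(2)*t + 27*t/4 - 9 - sqrt(2)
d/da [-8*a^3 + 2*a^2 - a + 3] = -24*a^2 + 4*a - 1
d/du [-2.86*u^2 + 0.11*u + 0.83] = 0.11 - 5.72*u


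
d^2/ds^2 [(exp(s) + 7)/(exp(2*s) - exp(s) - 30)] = (exp(4*s) + 29*exp(3*s) + 159*exp(2*s) + 817*exp(s) + 690)*exp(s)/(exp(6*s) - 3*exp(5*s) - 87*exp(4*s) + 179*exp(3*s) + 2610*exp(2*s) - 2700*exp(s) - 27000)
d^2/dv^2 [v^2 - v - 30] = 2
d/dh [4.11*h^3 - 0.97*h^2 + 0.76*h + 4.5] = 12.33*h^2 - 1.94*h + 0.76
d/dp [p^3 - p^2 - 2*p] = 3*p^2 - 2*p - 2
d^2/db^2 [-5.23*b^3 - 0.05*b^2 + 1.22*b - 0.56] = -31.38*b - 0.1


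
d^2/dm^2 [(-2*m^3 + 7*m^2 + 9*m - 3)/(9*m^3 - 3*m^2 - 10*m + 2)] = 2*(513*m^6 + 1647*m^5 - 81*m^4 + 235*m^3 + 3*m^2 + 30*m - 110)/(729*m^9 - 729*m^8 - 2187*m^7 + 2079*m^6 + 2106*m^5 - 1926*m^4 - 532*m^3 + 564*m^2 - 120*m + 8)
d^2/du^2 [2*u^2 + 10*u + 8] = 4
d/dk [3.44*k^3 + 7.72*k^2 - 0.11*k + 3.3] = 10.32*k^2 + 15.44*k - 0.11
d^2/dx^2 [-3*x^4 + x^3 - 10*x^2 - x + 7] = -36*x^2 + 6*x - 20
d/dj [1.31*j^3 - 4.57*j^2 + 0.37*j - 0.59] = 3.93*j^2 - 9.14*j + 0.37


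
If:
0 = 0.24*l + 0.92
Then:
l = -3.83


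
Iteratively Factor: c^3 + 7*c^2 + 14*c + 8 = (c + 4)*(c^2 + 3*c + 2) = (c + 1)*(c + 4)*(c + 2)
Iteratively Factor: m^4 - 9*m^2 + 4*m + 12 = (m - 2)*(m^3 + 2*m^2 - 5*m - 6) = (m - 2)^2*(m^2 + 4*m + 3) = (m - 2)^2*(m + 1)*(m + 3)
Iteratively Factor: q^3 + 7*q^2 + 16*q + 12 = (q + 2)*(q^2 + 5*q + 6) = (q + 2)*(q + 3)*(q + 2)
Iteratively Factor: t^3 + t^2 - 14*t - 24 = (t + 3)*(t^2 - 2*t - 8) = (t + 2)*(t + 3)*(t - 4)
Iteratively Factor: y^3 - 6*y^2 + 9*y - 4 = (y - 1)*(y^2 - 5*y + 4) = (y - 4)*(y - 1)*(y - 1)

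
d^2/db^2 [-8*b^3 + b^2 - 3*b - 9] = 2 - 48*b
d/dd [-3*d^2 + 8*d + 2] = 8 - 6*d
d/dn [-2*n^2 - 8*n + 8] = -4*n - 8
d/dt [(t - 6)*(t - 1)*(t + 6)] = 3*t^2 - 2*t - 36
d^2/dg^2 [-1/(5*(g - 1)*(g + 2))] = 2*(-(g - 1)^2 - (g - 1)*(g + 2) - (g + 2)^2)/(5*(g - 1)^3*(g + 2)^3)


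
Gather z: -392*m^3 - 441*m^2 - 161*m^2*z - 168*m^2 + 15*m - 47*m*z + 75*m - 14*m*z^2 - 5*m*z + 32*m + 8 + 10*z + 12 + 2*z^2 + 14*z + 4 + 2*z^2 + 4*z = -392*m^3 - 609*m^2 + 122*m + z^2*(4 - 14*m) + z*(-161*m^2 - 52*m + 28) + 24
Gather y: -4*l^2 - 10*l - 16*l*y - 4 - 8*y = -4*l^2 - 10*l + y*(-16*l - 8) - 4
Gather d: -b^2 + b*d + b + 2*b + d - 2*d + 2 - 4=-b^2 + 3*b + d*(b - 1) - 2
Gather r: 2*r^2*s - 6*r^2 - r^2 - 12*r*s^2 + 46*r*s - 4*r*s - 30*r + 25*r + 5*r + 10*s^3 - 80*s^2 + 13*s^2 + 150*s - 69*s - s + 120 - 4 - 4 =r^2*(2*s - 7) + r*(-12*s^2 + 42*s) + 10*s^3 - 67*s^2 + 80*s + 112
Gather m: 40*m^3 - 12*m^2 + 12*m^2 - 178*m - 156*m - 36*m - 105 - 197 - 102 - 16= 40*m^3 - 370*m - 420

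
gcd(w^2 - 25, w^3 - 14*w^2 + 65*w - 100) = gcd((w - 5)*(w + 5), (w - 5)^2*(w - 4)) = w - 5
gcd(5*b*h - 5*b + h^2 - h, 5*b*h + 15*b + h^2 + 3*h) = 5*b + h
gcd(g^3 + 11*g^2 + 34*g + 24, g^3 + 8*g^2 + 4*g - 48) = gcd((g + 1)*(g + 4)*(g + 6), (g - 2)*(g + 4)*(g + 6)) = g^2 + 10*g + 24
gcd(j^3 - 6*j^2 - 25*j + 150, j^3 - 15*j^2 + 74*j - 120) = j^2 - 11*j + 30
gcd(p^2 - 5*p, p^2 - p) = p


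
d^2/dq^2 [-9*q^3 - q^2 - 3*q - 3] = -54*q - 2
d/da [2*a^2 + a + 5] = 4*a + 1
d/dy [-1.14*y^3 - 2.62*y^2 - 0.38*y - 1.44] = -3.42*y^2 - 5.24*y - 0.38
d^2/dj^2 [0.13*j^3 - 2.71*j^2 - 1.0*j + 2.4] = 0.78*j - 5.42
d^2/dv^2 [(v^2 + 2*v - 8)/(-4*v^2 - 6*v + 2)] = (-2*v^3 + 90*v^2 + 132*v + 81)/(8*v^6 + 36*v^5 + 42*v^4 - 9*v^3 - 21*v^2 + 9*v - 1)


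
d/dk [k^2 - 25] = 2*k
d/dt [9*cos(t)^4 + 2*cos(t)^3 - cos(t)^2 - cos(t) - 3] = -(25*cos(t) + 3*cos(2*t) + 9*cos(3*t) + 2)*sin(t)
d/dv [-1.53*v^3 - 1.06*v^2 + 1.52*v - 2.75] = -4.59*v^2 - 2.12*v + 1.52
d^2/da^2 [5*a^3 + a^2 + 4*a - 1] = 30*a + 2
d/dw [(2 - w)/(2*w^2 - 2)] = (-w^2 + 2*w*(w - 2) + 1)/(2*(w^2 - 1)^2)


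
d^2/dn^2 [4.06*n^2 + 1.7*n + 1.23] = 8.12000000000000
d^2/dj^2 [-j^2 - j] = -2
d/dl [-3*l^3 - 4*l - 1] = -9*l^2 - 4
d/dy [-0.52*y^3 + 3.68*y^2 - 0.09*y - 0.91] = -1.56*y^2 + 7.36*y - 0.09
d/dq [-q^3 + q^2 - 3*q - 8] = -3*q^2 + 2*q - 3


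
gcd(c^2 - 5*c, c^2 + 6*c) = c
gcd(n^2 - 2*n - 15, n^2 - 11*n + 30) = n - 5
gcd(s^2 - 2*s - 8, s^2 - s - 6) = s + 2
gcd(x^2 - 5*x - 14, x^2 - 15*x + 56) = x - 7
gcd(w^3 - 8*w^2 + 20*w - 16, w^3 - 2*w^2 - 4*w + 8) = w^2 - 4*w + 4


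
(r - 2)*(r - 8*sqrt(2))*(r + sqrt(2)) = r^3 - 7*sqrt(2)*r^2 - 2*r^2 - 16*r + 14*sqrt(2)*r + 32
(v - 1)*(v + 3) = v^2 + 2*v - 3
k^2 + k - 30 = (k - 5)*(k + 6)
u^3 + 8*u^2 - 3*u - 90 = (u - 3)*(u + 5)*(u + 6)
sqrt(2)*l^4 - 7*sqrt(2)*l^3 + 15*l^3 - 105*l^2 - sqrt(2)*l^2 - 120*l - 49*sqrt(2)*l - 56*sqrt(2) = (l - 8)*(l + 1)*(l + 7*sqrt(2))*(sqrt(2)*l + 1)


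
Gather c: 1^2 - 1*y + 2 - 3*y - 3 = -4*y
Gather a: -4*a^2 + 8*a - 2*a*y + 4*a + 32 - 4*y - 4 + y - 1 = -4*a^2 + a*(12 - 2*y) - 3*y + 27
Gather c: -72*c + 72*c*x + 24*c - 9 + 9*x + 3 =c*(72*x - 48) + 9*x - 6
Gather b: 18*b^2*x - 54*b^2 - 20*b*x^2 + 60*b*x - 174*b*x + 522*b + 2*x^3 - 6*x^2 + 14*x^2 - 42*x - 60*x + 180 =b^2*(18*x - 54) + b*(-20*x^2 - 114*x + 522) + 2*x^3 + 8*x^2 - 102*x + 180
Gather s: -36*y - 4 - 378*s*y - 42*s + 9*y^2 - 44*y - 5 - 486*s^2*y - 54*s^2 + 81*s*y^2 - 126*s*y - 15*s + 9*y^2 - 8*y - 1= s^2*(-486*y - 54) + s*(81*y^2 - 504*y - 57) + 18*y^2 - 88*y - 10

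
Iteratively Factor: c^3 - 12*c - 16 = (c - 4)*(c^2 + 4*c + 4) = (c - 4)*(c + 2)*(c + 2)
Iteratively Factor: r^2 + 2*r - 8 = (r - 2)*(r + 4)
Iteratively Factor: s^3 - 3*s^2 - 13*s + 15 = (s - 5)*(s^2 + 2*s - 3) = (s - 5)*(s - 1)*(s + 3)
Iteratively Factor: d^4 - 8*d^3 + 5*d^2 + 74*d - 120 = (d - 5)*(d^3 - 3*d^2 - 10*d + 24) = (d - 5)*(d - 4)*(d^2 + d - 6) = (d - 5)*(d - 4)*(d + 3)*(d - 2)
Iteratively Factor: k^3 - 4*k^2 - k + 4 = (k - 1)*(k^2 - 3*k - 4) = (k - 1)*(k + 1)*(k - 4)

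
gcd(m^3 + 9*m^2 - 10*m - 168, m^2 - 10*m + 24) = m - 4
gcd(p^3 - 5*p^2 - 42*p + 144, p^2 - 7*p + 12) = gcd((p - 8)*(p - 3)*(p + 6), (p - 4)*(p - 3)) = p - 3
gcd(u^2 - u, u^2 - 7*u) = u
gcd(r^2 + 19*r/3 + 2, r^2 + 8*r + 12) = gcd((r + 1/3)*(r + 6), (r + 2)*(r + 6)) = r + 6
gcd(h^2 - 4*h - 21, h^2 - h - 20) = 1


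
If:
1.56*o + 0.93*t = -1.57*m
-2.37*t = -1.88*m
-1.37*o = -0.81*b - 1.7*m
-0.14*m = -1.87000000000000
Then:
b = -61.45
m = 13.36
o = -19.76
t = 10.60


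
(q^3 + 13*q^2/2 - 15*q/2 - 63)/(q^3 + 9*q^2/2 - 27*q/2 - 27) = (2*q + 7)/(2*q + 3)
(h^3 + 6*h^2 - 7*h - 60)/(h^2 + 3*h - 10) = (h^2 + h - 12)/(h - 2)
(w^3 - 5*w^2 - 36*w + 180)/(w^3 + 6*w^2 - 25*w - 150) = (w - 6)/(w + 5)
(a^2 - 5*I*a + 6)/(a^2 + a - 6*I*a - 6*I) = (a + I)/(a + 1)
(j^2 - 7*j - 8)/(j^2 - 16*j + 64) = (j + 1)/(j - 8)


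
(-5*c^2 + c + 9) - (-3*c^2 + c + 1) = 8 - 2*c^2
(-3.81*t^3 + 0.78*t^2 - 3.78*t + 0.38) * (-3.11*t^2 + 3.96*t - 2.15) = 11.8491*t^5 - 17.5134*t^4 + 23.0361*t^3 - 17.8276*t^2 + 9.6318*t - 0.817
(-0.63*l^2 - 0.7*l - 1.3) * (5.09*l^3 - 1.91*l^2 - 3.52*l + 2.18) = -3.2067*l^5 - 2.3597*l^4 - 3.0624*l^3 + 3.5736*l^2 + 3.05*l - 2.834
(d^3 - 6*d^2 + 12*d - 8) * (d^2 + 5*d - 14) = d^5 - d^4 - 32*d^3 + 136*d^2 - 208*d + 112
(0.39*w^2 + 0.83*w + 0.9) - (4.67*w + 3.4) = 0.39*w^2 - 3.84*w - 2.5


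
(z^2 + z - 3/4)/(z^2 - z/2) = (z + 3/2)/z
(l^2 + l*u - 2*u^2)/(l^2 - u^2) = (l + 2*u)/(l + u)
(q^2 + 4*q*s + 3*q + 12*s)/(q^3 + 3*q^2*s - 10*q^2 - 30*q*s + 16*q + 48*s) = (q^2 + 4*q*s + 3*q + 12*s)/(q^3 + 3*q^2*s - 10*q^2 - 30*q*s + 16*q + 48*s)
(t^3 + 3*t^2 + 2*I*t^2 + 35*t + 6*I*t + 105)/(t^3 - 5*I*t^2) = (t^2 + t*(3 + 7*I) + 21*I)/t^2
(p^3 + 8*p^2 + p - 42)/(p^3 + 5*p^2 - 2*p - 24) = (p + 7)/(p + 4)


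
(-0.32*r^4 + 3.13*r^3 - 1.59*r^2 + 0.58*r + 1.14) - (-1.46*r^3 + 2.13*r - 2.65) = -0.32*r^4 + 4.59*r^3 - 1.59*r^2 - 1.55*r + 3.79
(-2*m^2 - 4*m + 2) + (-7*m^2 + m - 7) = -9*m^2 - 3*m - 5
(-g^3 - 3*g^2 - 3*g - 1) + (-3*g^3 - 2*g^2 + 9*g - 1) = -4*g^3 - 5*g^2 + 6*g - 2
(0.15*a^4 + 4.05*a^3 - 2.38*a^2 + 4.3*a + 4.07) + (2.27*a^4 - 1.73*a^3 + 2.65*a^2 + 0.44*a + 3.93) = 2.42*a^4 + 2.32*a^3 + 0.27*a^2 + 4.74*a + 8.0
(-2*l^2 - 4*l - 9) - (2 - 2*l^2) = -4*l - 11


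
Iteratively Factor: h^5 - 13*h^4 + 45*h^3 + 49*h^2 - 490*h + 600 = (h - 5)*(h^4 - 8*h^3 + 5*h^2 + 74*h - 120) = (h - 5)^2*(h^3 - 3*h^2 - 10*h + 24) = (h - 5)^2*(h - 2)*(h^2 - h - 12) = (h - 5)^2*(h - 2)*(h + 3)*(h - 4)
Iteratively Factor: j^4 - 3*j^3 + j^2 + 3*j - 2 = (j - 2)*(j^3 - j^2 - j + 1) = (j - 2)*(j + 1)*(j^2 - 2*j + 1) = (j - 2)*(j - 1)*(j + 1)*(j - 1)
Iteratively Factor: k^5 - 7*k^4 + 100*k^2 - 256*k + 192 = (k + 4)*(k^4 - 11*k^3 + 44*k^2 - 76*k + 48) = (k - 4)*(k + 4)*(k^3 - 7*k^2 + 16*k - 12) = (k - 4)*(k - 3)*(k + 4)*(k^2 - 4*k + 4) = (k - 4)*(k - 3)*(k - 2)*(k + 4)*(k - 2)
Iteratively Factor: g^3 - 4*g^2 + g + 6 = (g - 3)*(g^2 - g - 2) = (g - 3)*(g + 1)*(g - 2)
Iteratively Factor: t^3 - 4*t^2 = (t - 4)*(t^2) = t*(t - 4)*(t)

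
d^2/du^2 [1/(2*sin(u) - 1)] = 2*(-sin(u) + cos(2*u) + 3)/(2*sin(u) - 1)^3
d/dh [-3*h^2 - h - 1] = -6*h - 1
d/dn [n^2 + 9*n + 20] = 2*n + 9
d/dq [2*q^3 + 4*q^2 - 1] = 2*q*(3*q + 4)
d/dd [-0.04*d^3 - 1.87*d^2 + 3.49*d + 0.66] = -0.12*d^2 - 3.74*d + 3.49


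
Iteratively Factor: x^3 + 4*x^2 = (x + 4)*(x^2) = x*(x + 4)*(x)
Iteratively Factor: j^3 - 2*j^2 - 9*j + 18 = (j - 3)*(j^2 + j - 6) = (j - 3)*(j - 2)*(j + 3)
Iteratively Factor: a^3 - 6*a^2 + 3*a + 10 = (a + 1)*(a^2 - 7*a + 10) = (a - 2)*(a + 1)*(a - 5)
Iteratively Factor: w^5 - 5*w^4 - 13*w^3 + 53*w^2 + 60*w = (w + 1)*(w^4 - 6*w^3 - 7*w^2 + 60*w) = (w - 5)*(w + 1)*(w^3 - w^2 - 12*w) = (w - 5)*(w + 1)*(w + 3)*(w^2 - 4*w) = (w - 5)*(w - 4)*(w + 1)*(w + 3)*(w)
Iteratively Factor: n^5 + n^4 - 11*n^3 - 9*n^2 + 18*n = (n + 2)*(n^4 - n^3 - 9*n^2 + 9*n) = n*(n + 2)*(n^3 - n^2 - 9*n + 9) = n*(n + 2)*(n + 3)*(n^2 - 4*n + 3) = n*(n - 3)*(n + 2)*(n + 3)*(n - 1)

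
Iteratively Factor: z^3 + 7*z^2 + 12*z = (z + 4)*(z^2 + 3*z) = z*(z + 4)*(z + 3)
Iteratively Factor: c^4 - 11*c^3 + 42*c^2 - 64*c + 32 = (c - 4)*(c^3 - 7*c^2 + 14*c - 8) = (c - 4)^2*(c^2 - 3*c + 2) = (c - 4)^2*(c - 1)*(c - 2)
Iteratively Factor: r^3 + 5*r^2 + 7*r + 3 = (r + 1)*(r^2 + 4*r + 3) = (r + 1)*(r + 3)*(r + 1)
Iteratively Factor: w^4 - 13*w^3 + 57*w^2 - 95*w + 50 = (w - 5)*(w^3 - 8*w^2 + 17*w - 10) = (w - 5)^2*(w^2 - 3*w + 2) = (w - 5)^2*(w - 1)*(w - 2)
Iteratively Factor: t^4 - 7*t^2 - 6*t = (t - 3)*(t^3 + 3*t^2 + 2*t) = t*(t - 3)*(t^2 + 3*t + 2) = t*(t - 3)*(t + 1)*(t + 2)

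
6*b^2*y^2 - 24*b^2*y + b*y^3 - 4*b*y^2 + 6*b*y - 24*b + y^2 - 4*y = (6*b + y)*(y - 4)*(b*y + 1)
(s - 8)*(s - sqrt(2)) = s^2 - 8*s - sqrt(2)*s + 8*sqrt(2)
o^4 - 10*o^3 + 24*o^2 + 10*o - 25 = (o - 5)^2*(o - 1)*(o + 1)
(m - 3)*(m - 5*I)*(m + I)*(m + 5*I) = m^4 - 3*m^3 + I*m^3 + 25*m^2 - 3*I*m^2 - 75*m + 25*I*m - 75*I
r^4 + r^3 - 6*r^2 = r^2*(r - 2)*(r + 3)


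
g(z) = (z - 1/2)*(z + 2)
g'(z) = 2*z + 3/2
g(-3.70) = 7.14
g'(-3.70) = -5.90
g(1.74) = 4.64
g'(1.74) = 4.98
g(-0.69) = -1.56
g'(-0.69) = 0.12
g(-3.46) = 5.78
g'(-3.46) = -5.42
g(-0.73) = -1.56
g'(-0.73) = 0.04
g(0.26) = -0.54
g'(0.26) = 2.02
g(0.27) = -0.52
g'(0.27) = 2.04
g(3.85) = 19.60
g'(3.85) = 9.20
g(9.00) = 93.50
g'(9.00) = 19.50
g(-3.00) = 3.50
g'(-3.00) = -4.50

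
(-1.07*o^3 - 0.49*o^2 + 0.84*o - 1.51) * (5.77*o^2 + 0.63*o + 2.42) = -6.1739*o^5 - 3.5014*o^4 + 1.9487*o^3 - 9.3693*o^2 + 1.0815*o - 3.6542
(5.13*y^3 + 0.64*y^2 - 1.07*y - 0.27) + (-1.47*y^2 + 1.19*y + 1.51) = 5.13*y^3 - 0.83*y^2 + 0.12*y + 1.24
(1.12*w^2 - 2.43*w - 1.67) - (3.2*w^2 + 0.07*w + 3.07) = -2.08*w^2 - 2.5*w - 4.74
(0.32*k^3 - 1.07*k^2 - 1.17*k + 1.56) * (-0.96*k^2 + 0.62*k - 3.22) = -0.3072*k^5 + 1.2256*k^4 - 0.5706*k^3 + 1.2224*k^2 + 4.7346*k - 5.0232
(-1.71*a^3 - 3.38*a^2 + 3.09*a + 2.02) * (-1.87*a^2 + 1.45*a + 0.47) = 3.1977*a^5 + 3.8411*a^4 - 11.483*a^3 - 0.8855*a^2 + 4.3813*a + 0.9494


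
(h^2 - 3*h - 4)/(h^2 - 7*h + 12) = (h + 1)/(h - 3)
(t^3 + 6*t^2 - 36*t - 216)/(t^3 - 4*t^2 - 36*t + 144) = (t + 6)/(t - 4)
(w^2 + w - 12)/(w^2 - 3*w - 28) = (w - 3)/(w - 7)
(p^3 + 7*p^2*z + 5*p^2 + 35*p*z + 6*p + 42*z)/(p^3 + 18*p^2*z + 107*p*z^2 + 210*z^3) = (p^2 + 5*p + 6)/(p^2 + 11*p*z + 30*z^2)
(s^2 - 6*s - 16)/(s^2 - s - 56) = (s + 2)/(s + 7)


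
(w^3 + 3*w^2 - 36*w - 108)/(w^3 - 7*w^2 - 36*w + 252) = (w + 3)/(w - 7)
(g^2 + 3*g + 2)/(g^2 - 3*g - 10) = (g + 1)/(g - 5)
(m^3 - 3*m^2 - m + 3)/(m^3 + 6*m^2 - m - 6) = (m - 3)/(m + 6)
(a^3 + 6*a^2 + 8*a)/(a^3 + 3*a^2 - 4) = a*(a + 4)/(a^2 + a - 2)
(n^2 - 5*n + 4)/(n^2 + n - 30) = (n^2 - 5*n + 4)/(n^2 + n - 30)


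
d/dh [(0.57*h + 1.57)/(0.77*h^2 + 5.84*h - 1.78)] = (0.4389*h^2 + 3.3288*h - (0.57*h + 1.57)*(1.54*h + 5.84) - 1.0146)/(0.77*h^2 + 5.84*h - 1.78)^2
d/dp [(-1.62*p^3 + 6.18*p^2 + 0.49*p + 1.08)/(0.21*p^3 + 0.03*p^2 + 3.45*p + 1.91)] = (2.22044604925031e-16*p^5 - 1.3464*p^4 - 11.3838*p^3 + 11.3433*p^2 + 23.5428*p - 2.7901)/(0.0441*p^6 + 0.0126*p^5 + 1.4499*p^4 + 1.0092*p^3 + 12.0171*p^2 + 13.179*p + 3.6481)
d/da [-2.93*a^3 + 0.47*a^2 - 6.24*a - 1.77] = -8.79*a^2 + 0.94*a - 6.24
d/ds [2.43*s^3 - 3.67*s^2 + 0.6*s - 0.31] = 7.29*s^2 - 7.34*s + 0.6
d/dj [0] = 0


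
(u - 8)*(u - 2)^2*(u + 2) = u^4 - 10*u^3 + 12*u^2 + 40*u - 64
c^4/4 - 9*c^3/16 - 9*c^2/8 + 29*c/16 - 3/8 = (c/4 + 1/2)*(c - 3)*(c - 1)*(c - 1/4)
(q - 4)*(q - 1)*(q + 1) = q^3 - 4*q^2 - q + 4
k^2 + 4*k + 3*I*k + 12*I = (k + 4)*(k + 3*I)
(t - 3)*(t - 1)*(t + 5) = t^3 + t^2 - 17*t + 15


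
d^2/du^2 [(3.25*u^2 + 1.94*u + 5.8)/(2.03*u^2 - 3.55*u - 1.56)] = (62.831342*u^3 + 205.15992*u^2 - 213.924648*u + 177.25484)/(8.365427*u^6 - 43.887585*u^5 + 57.463413*u^4 + 22.713965*u^3 - 44.159076*u^2 - 25.91784*u - 3.796416)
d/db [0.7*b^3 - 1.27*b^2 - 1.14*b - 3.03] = 2.1*b^2 - 2.54*b - 1.14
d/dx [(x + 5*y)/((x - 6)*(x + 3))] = (-x^2 - 10*x*y + 15*y - 18)/(x^4 - 6*x^3 - 27*x^2 + 108*x + 324)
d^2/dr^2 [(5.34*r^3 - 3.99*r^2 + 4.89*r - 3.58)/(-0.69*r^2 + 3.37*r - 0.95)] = (3.5527136788005e-15*r^5 - 4.26325641456066e-14*r^4 - 100.391316*r^3 + 97.1100180000001*r^2 - 59.631174*r + 52.513304)/(0.328509*r^6 - 4.813371*r^5 + 24.865668*r^4 - 51.526963*r^3 + 34.23534*r^2 - 9.124275*r + 0.857375)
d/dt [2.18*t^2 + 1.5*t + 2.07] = 4.36*t + 1.5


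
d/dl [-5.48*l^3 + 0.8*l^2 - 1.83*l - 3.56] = -16.44*l^2 + 1.6*l - 1.83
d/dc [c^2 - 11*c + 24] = 2*c - 11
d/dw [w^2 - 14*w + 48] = 2*w - 14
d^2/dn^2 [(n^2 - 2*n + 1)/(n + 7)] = 128/(n^3 + 21*n^2 + 147*n + 343)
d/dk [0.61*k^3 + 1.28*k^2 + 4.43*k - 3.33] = 1.83*k^2 + 2.56*k + 4.43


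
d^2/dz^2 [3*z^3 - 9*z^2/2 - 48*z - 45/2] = 18*z - 9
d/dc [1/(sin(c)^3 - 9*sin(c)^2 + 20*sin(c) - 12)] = (-3*sin(c)^2 + 18*sin(c) - 20)*cos(c)/(sin(c)^3 - 9*sin(c)^2 + 20*sin(c) - 12)^2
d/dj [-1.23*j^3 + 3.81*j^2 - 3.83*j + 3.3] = -3.69*j^2 + 7.62*j - 3.83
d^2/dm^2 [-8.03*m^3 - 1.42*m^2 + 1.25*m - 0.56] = -48.18*m - 2.84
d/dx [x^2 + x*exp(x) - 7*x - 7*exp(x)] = x*exp(x) + 2*x - 6*exp(x) - 7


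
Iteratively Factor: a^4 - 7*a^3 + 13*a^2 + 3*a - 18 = (a - 2)*(a^3 - 5*a^2 + 3*a + 9) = (a - 3)*(a - 2)*(a^2 - 2*a - 3) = (a - 3)^2*(a - 2)*(a + 1)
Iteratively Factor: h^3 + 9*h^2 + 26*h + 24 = (h + 3)*(h^2 + 6*h + 8) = (h + 3)*(h + 4)*(h + 2)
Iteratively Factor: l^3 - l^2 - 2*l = (l + 1)*(l^2 - 2*l) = l*(l + 1)*(l - 2)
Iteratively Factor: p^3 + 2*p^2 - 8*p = (p + 4)*(p^2 - 2*p) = p*(p + 4)*(p - 2)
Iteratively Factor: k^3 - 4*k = (k + 2)*(k^2 - 2*k) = (k - 2)*(k + 2)*(k)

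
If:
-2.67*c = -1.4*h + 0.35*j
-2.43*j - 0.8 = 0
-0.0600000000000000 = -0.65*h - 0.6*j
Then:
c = 0.25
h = 0.40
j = -0.33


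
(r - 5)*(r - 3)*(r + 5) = r^3 - 3*r^2 - 25*r + 75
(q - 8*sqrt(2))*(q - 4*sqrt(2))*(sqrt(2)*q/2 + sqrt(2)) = sqrt(2)*q^3/2 - 12*q^2 + sqrt(2)*q^2 - 24*q + 32*sqrt(2)*q + 64*sqrt(2)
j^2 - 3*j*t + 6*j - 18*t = (j + 6)*(j - 3*t)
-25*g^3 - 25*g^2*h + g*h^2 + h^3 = (-5*g + h)*(g + h)*(5*g + h)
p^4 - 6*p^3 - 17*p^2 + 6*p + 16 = (p - 8)*(p - 1)*(p + 1)*(p + 2)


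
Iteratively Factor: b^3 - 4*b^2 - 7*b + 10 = (b + 2)*(b^2 - 6*b + 5) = (b - 1)*(b + 2)*(b - 5)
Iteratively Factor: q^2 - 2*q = (q)*(q - 2)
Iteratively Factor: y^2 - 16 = (y - 4)*(y + 4)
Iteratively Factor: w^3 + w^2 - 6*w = (w - 2)*(w^2 + 3*w) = (w - 2)*(w + 3)*(w)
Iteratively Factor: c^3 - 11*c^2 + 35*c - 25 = (c - 1)*(c^2 - 10*c + 25) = (c - 5)*(c - 1)*(c - 5)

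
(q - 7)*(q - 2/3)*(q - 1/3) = q^3 - 8*q^2 + 65*q/9 - 14/9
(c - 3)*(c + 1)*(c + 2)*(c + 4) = c^4 + 4*c^3 - 7*c^2 - 34*c - 24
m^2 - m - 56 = (m - 8)*(m + 7)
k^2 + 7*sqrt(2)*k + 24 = (k + 3*sqrt(2))*(k + 4*sqrt(2))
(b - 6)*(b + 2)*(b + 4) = b^3 - 28*b - 48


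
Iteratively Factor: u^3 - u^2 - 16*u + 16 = (u - 4)*(u^2 + 3*u - 4) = (u - 4)*(u - 1)*(u + 4)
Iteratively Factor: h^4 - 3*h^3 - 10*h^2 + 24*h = (h)*(h^3 - 3*h^2 - 10*h + 24) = h*(h + 3)*(h^2 - 6*h + 8) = h*(h - 2)*(h + 3)*(h - 4)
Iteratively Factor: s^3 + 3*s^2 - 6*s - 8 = (s - 2)*(s^2 + 5*s + 4) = (s - 2)*(s + 1)*(s + 4)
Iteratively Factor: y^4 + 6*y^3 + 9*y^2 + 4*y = (y)*(y^3 + 6*y^2 + 9*y + 4) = y*(y + 1)*(y^2 + 5*y + 4) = y*(y + 1)*(y + 4)*(y + 1)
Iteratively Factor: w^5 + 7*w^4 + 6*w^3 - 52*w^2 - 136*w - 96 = (w + 4)*(w^4 + 3*w^3 - 6*w^2 - 28*w - 24) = (w + 2)*(w + 4)*(w^3 + w^2 - 8*w - 12) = (w + 2)^2*(w + 4)*(w^2 - w - 6) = (w + 2)^3*(w + 4)*(w - 3)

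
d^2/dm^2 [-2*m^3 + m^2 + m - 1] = 2 - 12*m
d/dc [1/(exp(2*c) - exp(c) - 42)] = (1 - 2*exp(c))*exp(c)/(-exp(2*c) + exp(c) + 42)^2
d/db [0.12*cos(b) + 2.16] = -0.12*sin(b)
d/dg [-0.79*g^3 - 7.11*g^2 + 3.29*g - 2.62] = -2.37*g^2 - 14.22*g + 3.29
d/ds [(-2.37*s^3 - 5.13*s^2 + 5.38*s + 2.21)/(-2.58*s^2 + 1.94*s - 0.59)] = (6.1146*s^4 - 9.1956*s^3 + 8.1231*s^2 + 17.457*s - 7.4616)/(6.6564*s^4 - 10.0104*s^3 + 6.808*s^2 - 2.2892*s + 0.3481)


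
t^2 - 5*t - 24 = (t - 8)*(t + 3)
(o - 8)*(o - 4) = o^2 - 12*o + 32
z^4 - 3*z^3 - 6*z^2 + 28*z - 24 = (z - 2)^3*(z + 3)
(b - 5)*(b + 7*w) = b^2 + 7*b*w - 5*b - 35*w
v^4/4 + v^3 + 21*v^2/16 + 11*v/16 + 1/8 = (v/4 + 1/4)*(v + 1/2)^2*(v + 2)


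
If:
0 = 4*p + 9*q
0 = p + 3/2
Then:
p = -3/2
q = 2/3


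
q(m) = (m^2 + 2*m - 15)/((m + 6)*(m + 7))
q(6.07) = 0.22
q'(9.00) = 0.04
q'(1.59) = 0.11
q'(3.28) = 0.08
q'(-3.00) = 0.25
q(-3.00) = -1.00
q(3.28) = 0.02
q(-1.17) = -0.57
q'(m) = (2*m + 2)/((m + 6)*(m + 7)) - (m^2 + 2*m - 15)/((m + 6)*(m + 7)^2) - (m^2 + 2*m - 15)/((m + 6)^2*(m + 7)) = (11*m^2 + 114*m + 279)/(m^4 + 26*m^3 + 253*m^2 + 1092*m + 1764)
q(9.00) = 0.35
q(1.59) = -0.14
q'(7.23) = 0.05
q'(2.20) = 0.10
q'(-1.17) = 0.20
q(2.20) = -0.08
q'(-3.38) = 0.22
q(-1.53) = -0.64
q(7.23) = 0.27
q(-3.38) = -1.09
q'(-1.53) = 0.22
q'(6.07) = 0.06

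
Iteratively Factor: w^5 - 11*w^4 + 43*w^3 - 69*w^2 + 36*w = (w - 1)*(w^4 - 10*w^3 + 33*w^2 - 36*w) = (w - 4)*(w - 1)*(w^3 - 6*w^2 + 9*w) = (w - 4)*(w - 3)*(w - 1)*(w^2 - 3*w) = (w - 4)*(w - 3)^2*(w - 1)*(w)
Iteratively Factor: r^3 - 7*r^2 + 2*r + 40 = (r - 4)*(r^2 - 3*r - 10) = (r - 5)*(r - 4)*(r + 2)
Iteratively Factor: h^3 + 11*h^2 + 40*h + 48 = (h + 4)*(h^2 + 7*h + 12) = (h + 3)*(h + 4)*(h + 4)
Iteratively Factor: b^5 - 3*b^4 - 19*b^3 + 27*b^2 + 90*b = (b + 3)*(b^4 - 6*b^3 - b^2 + 30*b) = (b + 2)*(b + 3)*(b^3 - 8*b^2 + 15*b) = b*(b + 2)*(b + 3)*(b^2 - 8*b + 15) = b*(b - 5)*(b + 2)*(b + 3)*(b - 3)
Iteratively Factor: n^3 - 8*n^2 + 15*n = (n - 5)*(n^2 - 3*n) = (n - 5)*(n - 3)*(n)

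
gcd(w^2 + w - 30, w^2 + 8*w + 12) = w + 6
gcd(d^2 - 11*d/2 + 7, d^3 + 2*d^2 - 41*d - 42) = 1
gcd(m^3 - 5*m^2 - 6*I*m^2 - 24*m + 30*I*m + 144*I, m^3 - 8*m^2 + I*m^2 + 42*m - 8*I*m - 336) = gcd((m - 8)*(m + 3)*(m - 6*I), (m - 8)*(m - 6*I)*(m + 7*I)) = m^2 + m*(-8 - 6*I) + 48*I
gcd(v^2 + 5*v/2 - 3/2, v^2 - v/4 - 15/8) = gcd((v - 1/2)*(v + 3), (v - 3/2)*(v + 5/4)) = 1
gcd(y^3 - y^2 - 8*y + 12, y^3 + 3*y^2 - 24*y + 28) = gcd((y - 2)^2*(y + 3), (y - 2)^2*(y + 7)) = y^2 - 4*y + 4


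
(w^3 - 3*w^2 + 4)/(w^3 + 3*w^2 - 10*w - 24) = (w^3 - 3*w^2 + 4)/(w^3 + 3*w^2 - 10*w - 24)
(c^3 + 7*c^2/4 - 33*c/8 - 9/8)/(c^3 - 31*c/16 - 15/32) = 4*(c + 3)/(4*c + 5)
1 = 1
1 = 1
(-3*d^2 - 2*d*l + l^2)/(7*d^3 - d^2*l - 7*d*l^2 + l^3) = (-3*d + l)/(7*d^2 - 8*d*l + l^2)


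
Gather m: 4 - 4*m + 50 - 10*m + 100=154 - 14*m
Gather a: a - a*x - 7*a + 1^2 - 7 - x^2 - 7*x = a*(-x - 6) - x^2 - 7*x - 6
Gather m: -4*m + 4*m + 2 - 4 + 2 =0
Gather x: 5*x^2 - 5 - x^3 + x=-x^3 + 5*x^2 + x - 5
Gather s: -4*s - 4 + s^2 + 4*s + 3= s^2 - 1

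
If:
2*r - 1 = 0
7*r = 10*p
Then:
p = 7/20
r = 1/2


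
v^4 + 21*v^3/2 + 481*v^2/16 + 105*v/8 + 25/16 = (v + 1/4)^2*(v + 5)^2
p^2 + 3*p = p*(p + 3)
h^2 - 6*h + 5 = (h - 5)*(h - 1)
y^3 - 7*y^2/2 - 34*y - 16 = (y - 8)*(y + 1/2)*(y + 4)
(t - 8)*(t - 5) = t^2 - 13*t + 40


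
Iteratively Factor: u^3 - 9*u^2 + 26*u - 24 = (u - 2)*(u^2 - 7*u + 12) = (u - 3)*(u - 2)*(u - 4)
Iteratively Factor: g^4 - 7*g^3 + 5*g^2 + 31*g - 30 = (g + 2)*(g^3 - 9*g^2 + 23*g - 15) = (g - 5)*(g + 2)*(g^2 - 4*g + 3) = (g - 5)*(g - 1)*(g + 2)*(g - 3)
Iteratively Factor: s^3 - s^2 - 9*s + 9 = (s + 3)*(s^2 - 4*s + 3) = (s - 1)*(s + 3)*(s - 3)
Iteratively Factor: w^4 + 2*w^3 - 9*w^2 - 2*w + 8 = (w + 1)*(w^3 + w^2 - 10*w + 8) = (w - 2)*(w + 1)*(w^2 + 3*w - 4) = (w - 2)*(w + 1)*(w + 4)*(w - 1)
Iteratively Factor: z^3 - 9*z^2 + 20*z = (z - 4)*(z^2 - 5*z) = z*(z - 4)*(z - 5)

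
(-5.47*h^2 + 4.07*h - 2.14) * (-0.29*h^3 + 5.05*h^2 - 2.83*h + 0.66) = 1.5863*h^5 - 28.8038*h^4 + 36.6542*h^3 - 25.9353*h^2 + 8.7424*h - 1.4124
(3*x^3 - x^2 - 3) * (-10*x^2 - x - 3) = -30*x^5 + 7*x^4 - 8*x^3 + 33*x^2 + 3*x + 9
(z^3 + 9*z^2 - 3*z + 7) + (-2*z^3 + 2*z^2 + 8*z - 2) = -z^3 + 11*z^2 + 5*z + 5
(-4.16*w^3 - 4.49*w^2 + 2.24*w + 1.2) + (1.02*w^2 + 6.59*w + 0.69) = -4.16*w^3 - 3.47*w^2 + 8.83*w + 1.89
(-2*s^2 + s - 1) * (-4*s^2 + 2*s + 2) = 8*s^4 - 8*s^3 + 2*s^2 - 2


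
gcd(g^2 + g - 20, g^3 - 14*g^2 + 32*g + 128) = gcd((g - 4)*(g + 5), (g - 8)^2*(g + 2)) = 1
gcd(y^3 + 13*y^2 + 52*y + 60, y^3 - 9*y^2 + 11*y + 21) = 1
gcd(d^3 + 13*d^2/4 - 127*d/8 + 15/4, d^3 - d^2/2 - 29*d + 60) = d^2 + 7*d/2 - 15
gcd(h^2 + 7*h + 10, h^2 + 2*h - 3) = 1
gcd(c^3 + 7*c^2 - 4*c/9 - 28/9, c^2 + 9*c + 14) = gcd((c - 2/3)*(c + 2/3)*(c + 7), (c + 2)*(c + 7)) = c + 7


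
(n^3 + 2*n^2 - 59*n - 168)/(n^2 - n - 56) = n + 3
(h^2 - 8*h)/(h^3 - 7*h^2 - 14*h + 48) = h/(h^2 + h - 6)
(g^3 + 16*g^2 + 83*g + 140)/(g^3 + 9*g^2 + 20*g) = (g + 7)/g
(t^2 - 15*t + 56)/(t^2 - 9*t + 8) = (t - 7)/(t - 1)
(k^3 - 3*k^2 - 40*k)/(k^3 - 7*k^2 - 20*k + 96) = k*(k + 5)/(k^2 + k - 12)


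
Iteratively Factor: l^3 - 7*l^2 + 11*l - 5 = (l - 1)*(l^2 - 6*l + 5) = (l - 1)^2*(l - 5)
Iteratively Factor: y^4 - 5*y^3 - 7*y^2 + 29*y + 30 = (y + 1)*(y^3 - 6*y^2 - y + 30) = (y - 5)*(y + 1)*(y^2 - y - 6) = (y - 5)*(y - 3)*(y + 1)*(y + 2)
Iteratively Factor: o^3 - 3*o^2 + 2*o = (o)*(o^2 - 3*o + 2) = o*(o - 1)*(o - 2)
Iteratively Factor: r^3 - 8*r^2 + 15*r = (r)*(r^2 - 8*r + 15) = r*(r - 5)*(r - 3)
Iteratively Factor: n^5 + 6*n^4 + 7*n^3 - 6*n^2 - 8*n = (n + 2)*(n^4 + 4*n^3 - n^2 - 4*n) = n*(n + 2)*(n^3 + 4*n^2 - n - 4) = n*(n + 1)*(n + 2)*(n^2 + 3*n - 4) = n*(n - 1)*(n + 1)*(n + 2)*(n + 4)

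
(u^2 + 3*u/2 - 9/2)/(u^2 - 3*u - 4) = (-2*u^2 - 3*u + 9)/(2*(-u^2 + 3*u + 4))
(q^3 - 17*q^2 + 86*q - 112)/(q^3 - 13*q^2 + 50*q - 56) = (q - 8)/(q - 4)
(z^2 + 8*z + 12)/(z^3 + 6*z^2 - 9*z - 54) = (z + 2)/(z^2 - 9)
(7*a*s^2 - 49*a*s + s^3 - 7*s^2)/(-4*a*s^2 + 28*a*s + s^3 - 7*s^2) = (7*a + s)/(-4*a + s)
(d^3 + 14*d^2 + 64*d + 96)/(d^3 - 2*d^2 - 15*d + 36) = (d^2 + 10*d + 24)/(d^2 - 6*d + 9)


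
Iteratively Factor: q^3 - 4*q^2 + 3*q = (q)*(q^2 - 4*q + 3) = q*(q - 1)*(q - 3)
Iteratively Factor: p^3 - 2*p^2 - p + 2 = (p - 2)*(p^2 - 1) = (p - 2)*(p - 1)*(p + 1)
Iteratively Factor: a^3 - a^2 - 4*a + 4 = (a - 2)*(a^2 + a - 2) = (a - 2)*(a + 2)*(a - 1)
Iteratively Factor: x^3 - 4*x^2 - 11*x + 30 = (x - 2)*(x^2 - 2*x - 15) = (x - 5)*(x - 2)*(x + 3)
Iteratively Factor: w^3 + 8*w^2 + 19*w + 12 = (w + 1)*(w^2 + 7*w + 12) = (w + 1)*(w + 3)*(w + 4)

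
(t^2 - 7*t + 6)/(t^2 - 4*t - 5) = (-t^2 + 7*t - 6)/(-t^2 + 4*t + 5)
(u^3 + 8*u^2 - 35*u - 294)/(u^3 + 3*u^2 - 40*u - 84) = (u + 7)/(u + 2)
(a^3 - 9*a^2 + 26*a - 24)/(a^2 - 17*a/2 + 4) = 2*(a^3 - 9*a^2 + 26*a - 24)/(2*a^2 - 17*a + 8)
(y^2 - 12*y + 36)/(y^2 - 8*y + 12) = (y - 6)/(y - 2)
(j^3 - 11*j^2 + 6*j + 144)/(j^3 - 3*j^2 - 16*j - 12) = (j^2 - 5*j - 24)/(j^2 + 3*j + 2)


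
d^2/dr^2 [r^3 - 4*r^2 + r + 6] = 6*r - 8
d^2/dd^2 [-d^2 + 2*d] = -2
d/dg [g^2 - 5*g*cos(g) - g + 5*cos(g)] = 5*g*sin(g) + 2*g - 5*sqrt(2)*sin(g + pi/4) - 1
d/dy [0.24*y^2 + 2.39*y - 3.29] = 0.48*y + 2.39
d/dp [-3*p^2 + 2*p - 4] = 2 - 6*p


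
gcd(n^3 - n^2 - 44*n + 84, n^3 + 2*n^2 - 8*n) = n - 2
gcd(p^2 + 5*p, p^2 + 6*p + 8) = 1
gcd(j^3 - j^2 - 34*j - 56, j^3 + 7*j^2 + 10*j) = j + 2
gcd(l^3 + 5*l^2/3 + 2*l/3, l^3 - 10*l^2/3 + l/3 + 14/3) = l + 1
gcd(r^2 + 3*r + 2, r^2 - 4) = r + 2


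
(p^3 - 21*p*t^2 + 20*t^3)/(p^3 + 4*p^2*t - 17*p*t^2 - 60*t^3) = (p - t)/(p + 3*t)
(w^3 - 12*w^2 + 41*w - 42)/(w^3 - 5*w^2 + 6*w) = (w - 7)/w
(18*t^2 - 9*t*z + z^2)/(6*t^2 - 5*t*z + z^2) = (-6*t + z)/(-2*t + z)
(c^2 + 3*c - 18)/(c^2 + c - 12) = (c + 6)/(c + 4)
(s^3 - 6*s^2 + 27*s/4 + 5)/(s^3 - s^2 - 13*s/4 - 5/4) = (s - 4)/(s + 1)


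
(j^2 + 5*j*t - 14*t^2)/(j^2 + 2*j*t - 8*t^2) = (j + 7*t)/(j + 4*t)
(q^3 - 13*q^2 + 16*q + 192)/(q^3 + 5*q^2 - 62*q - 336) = (q^2 - 5*q - 24)/(q^2 + 13*q + 42)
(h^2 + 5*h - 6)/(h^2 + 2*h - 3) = (h + 6)/(h + 3)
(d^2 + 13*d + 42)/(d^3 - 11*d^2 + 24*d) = (d^2 + 13*d + 42)/(d*(d^2 - 11*d + 24))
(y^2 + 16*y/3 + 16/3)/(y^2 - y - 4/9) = 3*(3*y^2 + 16*y + 16)/(9*y^2 - 9*y - 4)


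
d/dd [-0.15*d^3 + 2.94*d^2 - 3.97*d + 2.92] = -0.45*d^2 + 5.88*d - 3.97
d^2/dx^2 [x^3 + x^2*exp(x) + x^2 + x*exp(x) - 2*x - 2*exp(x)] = x^2*exp(x) + 5*x*exp(x) + 6*x + 2*exp(x) + 2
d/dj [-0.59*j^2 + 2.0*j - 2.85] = 2.0 - 1.18*j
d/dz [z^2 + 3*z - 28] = 2*z + 3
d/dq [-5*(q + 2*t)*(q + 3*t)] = -10*q - 25*t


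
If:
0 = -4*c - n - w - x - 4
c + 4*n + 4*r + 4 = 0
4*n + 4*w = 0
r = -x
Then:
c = -x/4 - 1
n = 17*x/16 - 3/4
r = -x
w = 3/4 - 17*x/16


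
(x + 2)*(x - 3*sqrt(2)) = x^2 - 3*sqrt(2)*x + 2*x - 6*sqrt(2)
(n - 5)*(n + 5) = n^2 - 25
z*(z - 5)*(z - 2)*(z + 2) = z^4 - 5*z^3 - 4*z^2 + 20*z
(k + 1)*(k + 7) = k^2 + 8*k + 7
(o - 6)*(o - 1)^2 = o^3 - 8*o^2 + 13*o - 6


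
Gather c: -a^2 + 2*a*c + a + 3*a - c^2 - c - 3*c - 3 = -a^2 + 4*a - c^2 + c*(2*a - 4) - 3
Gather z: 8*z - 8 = 8*z - 8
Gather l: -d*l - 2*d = -d*l - 2*d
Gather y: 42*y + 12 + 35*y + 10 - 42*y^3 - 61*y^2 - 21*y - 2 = -42*y^3 - 61*y^2 + 56*y + 20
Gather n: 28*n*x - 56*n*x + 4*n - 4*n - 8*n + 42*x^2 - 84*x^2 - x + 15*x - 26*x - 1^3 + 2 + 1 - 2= n*(-28*x - 8) - 42*x^2 - 12*x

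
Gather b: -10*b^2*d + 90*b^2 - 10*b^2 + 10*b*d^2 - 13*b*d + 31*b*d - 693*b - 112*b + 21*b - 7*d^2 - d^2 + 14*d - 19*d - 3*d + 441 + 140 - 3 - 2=b^2*(80 - 10*d) + b*(10*d^2 + 18*d - 784) - 8*d^2 - 8*d + 576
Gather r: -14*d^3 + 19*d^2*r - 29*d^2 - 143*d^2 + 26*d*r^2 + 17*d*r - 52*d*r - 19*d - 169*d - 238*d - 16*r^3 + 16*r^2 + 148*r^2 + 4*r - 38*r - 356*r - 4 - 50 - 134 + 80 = -14*d^3 - 172*d^2 - 426*d - 16*r^3 + r^2*(26*d + 164) + r*(19*d^2 - 35*d - 390) - 108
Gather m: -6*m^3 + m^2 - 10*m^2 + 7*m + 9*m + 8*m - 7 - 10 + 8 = -6*m^3 - 9*m^2 + 24*m - 9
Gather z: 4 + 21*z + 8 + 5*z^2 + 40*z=5*z^2 + 61*z + 12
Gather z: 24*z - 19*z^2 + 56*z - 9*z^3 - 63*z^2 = -9*z^3 - 82*z^2 + 80*z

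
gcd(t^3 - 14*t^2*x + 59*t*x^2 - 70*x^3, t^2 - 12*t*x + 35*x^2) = t^2 - 12*t*x + 35*x^2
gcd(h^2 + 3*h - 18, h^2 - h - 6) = h - 3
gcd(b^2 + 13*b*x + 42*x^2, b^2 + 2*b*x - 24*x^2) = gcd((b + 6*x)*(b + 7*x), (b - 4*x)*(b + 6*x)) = b + 6*x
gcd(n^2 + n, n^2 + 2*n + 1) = n + 1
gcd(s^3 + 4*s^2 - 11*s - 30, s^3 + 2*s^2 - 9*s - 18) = s^2 - s - 6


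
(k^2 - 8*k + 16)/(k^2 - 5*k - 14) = (-k^2 + 8*k - 16)/(-k^2 + 5*k + 14)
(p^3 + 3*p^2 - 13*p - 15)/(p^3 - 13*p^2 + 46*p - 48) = (p^2 + 6*p + 5)/(p^2 - 10*p + 16)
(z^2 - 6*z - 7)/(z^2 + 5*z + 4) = (z - 7)/(z + 4)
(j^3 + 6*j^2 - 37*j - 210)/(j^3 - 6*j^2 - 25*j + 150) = (j + 7)/(j - 5)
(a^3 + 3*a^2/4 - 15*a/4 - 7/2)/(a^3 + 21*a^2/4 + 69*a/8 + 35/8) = 2*(a - 2)/(2*a + 5)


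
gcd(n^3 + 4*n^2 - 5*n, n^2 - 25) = n + 5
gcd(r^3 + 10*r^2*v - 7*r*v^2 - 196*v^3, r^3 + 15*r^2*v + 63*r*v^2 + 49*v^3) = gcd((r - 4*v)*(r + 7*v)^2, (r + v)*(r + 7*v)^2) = r^2 + 14*r*v + 49*v^2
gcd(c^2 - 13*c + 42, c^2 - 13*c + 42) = c^2 - 13*c + 42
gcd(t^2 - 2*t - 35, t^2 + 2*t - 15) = t + 5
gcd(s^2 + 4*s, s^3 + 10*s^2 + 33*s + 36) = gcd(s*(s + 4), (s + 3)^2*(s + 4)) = s + 4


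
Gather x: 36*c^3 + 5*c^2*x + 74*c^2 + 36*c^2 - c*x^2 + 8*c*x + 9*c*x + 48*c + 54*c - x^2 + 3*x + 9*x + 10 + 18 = 36*c^3 + 110*c^2 + 102*c + x^2*(-c - 1) + x*(5*c^2 + 17*c + 12) + 28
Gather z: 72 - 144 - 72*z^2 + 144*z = -72*z^2 + 144*z - 72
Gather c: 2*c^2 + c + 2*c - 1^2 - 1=2*c^2 + 3*c - 2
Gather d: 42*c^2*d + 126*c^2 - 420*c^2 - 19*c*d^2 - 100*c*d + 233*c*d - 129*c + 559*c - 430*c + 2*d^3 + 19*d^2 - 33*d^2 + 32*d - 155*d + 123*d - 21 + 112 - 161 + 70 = -294*c^2 + 2*d^3 + d^2*(-19*c - 14) + d*(42*c^2 + 133*c)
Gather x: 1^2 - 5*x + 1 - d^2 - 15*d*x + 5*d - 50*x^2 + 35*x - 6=-d^2 + 5*d - 50*x^2 + x*(30 - 15*d) - 4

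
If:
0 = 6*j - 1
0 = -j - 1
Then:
No Solution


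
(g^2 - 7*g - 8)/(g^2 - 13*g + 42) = (g^2 - 7*g - 8)/(g^2 - 13*g + 42)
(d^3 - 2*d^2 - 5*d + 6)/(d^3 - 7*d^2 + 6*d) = (d^2 - d - 6)/(d*(d - 6))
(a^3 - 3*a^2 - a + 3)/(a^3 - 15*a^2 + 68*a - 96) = (a^2 - 1)/(a^2 - 12*a + 32)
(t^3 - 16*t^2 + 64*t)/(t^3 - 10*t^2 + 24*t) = (t^2 - 16*t + 64)/(t^2 - 10*t + 24)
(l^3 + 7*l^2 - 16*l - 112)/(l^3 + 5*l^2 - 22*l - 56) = (l + 4)/(l + 2)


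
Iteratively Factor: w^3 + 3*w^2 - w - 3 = (w + 1)*(w^2 + 2*w - 3) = (w + 1)*(w + 3)*(w - 1)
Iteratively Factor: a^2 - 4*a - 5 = (a - 5)*(a + 1)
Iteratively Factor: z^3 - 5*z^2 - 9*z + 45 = (z + 3)*(z^2 - 8*z + 15) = (z - 3)*(z + 3)*(z - 5)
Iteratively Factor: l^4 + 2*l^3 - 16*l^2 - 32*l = (l + 2)*(l^3 - 16*l) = (l + 2)*(l + 4)*(l^2 - 4*l) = l*(l + 2)*(l + 4)*(l - 4)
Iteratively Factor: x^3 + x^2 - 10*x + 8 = (x - 2)*(x^2 + 3*x - 4) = (x - 2)*(x - 1)*(x + 4)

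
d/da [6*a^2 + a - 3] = 12*a + 1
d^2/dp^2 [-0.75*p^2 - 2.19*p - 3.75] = -1.50000000000000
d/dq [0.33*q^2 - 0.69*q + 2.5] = 0.66*q - 0.69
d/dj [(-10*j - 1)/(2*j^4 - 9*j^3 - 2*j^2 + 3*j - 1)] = (60*j^4 - 172*j^3 - 47*j^2 - 4*j + 13)/(4*j^8 - 36*j^7 + 73*j^6 + 48*j^5 - 54*j^4 + 6*j^3 + 13*j^2 - 6*j + 1)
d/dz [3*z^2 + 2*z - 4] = 6*z + 2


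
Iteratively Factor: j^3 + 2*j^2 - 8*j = (j + 4)*(j^2 - 2*j) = (j - 2)*(j + 4)*(j)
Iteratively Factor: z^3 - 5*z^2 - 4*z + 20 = (z - 5)*(z^2 - 4) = (z - 5)*(z - 2)*(z + 2)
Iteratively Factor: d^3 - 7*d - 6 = (d + 2)*(d^2 - 2*d - 3) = (d + 1)*(d + 2)*(d - 3)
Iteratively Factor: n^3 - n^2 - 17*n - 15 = (n - 5)*(n^2 + 4*n + 3) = (n - 5)*(n + 3)*(n + 1)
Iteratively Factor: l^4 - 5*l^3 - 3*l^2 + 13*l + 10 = (l - 2)*(l^3 - 3*l^2 - 9*l - 5) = (l - 2)*(l + 1)*(l^2 - 4*l - 5) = (l - 5)*(l - 2)*(l + 1)*(l + 1)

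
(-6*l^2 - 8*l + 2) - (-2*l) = -6*l^2 - 6*l + 2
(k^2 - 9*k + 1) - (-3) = k^2 - 9*k + 4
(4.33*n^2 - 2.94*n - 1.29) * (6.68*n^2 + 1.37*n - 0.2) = 28.9244*n^4 - 13.7071*n^3 - 13.511*n^2 - 1.1793*n + 0.258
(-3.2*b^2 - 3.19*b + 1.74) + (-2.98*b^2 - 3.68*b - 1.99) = -6.18*b^2 - 6.87*b - 0.25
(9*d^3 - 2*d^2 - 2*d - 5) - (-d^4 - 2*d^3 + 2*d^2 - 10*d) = d^4 + 11*d^3 - 4*d^2 + 8*d - 5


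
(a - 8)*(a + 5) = a^2 - 3*a - 40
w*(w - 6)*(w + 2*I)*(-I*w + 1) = -I*w^4 + 3*w^3 + 6*I*w^3 - 18*w^2 + 2*I*w^2 - 12*I*w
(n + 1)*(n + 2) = n^2 + 3*n + 2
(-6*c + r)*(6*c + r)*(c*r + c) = -36*c^3*r - 36*c^3 + c*r^3 + c*r^2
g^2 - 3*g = g*(g - 3)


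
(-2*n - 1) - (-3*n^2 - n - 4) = 3*n^2 - n + 3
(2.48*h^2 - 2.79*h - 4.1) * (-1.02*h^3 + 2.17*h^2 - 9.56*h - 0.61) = -2.5296*h^5 + 8.2274*h^4 - 25.5811*h^3 + 16.2626*h^2 + 40.8979*h + 2.501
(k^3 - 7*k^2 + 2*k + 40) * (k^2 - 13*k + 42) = k^5 - 20*k^4 + 135*k^3 - 280*k^2 - 436*k + 1680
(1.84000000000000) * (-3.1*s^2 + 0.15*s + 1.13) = -5.704*s^2 + 0.276*s + 2.0792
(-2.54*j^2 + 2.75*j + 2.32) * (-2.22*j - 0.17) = 5.6388*j^3 - 5.6732*j^2 - 5.6179*j - 0.3944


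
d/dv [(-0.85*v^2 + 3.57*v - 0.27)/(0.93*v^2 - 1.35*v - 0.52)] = (-2.1726*v^2 + 1.3862*v - 2.2209)/(0.8649*v^4 - 2.511*v^3 + 0.8553*v^2 + 1.404*v + 0.2704)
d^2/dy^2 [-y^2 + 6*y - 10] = -2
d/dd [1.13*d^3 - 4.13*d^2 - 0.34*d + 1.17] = 3.39*d^2 - 8.26*d - 0.34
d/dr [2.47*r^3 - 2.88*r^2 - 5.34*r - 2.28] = 7.41*r^2 - 5.76*r - 5.34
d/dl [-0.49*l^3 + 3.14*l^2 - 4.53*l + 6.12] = -1.47*l^2 + 6.28*l - 4.53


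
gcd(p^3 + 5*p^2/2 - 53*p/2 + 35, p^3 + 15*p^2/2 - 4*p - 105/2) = p^2 + 9*p/2 - 35/2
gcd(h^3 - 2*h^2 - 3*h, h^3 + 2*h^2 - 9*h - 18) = h - 3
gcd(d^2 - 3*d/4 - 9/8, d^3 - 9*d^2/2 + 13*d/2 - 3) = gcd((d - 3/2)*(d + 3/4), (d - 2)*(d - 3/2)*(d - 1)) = d - 3/2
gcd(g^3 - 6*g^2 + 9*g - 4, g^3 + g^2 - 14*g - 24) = g - 4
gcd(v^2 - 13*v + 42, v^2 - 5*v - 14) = v - 7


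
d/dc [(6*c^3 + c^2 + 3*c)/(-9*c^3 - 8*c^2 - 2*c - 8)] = (-39*c^4 + 30*c^3 - 122*c^2 - 16*c - 24)/(81*c^6 + 144*c^5 + 100*c^4 + 176*c^3 + 132*c^2 + 32*c + 64)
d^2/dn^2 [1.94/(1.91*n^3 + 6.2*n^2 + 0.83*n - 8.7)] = (-(22.2324*n + 24.056)*(1.91*n^3 + 6.2*n^2 + 0.83*n - 8.7) + 1.94*(5.73*n^2 + 12.4*n + 0.83)*(11.46*n^2 + 24.8*n + 1.66))/(1.91*n^3 + 6.2*n^2 + 0.83*n - 8.7)^3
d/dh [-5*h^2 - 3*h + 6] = -10*h - 3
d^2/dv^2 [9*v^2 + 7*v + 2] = 18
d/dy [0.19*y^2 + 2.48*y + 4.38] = 0.38*y + 2.48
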